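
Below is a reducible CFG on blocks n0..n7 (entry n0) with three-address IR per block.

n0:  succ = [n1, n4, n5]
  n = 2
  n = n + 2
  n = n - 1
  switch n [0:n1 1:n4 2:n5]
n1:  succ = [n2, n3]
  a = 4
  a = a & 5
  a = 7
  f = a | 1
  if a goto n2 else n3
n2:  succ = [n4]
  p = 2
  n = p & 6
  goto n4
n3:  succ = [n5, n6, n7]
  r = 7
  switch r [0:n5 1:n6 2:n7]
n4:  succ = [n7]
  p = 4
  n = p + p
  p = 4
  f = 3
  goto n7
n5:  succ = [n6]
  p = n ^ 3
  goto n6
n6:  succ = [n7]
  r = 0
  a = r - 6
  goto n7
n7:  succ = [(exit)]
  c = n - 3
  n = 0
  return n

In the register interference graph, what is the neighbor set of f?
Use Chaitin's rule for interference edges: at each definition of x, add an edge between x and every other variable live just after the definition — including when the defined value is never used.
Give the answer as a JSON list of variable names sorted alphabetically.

Per-block:
  n0: {n} / ∅
  n1: {a,f} / ∅
  n2: {n,p} / ∅
  n3: {r} / ∅
  n4: {f,n,p} / ∅
  n5: {p} / {n}
  n6: {a,r} / ∅
  n7: {c,n} / {n}

Liveness:
  live n0: ∅→{n}
  live n1: {n}→{n}
  live n2: ∅→∅
  live n3: {n}→{n}
  live n4: ∅→{n}
  live n5: {n}→{n}
  live n6: {n}→{n}
  live n7: {n}→∅

Interference:
  a — {f,n}
  c — ∅
  f — {a,n}
  n — {a,f,p,r}
  p — {n}
  r — {n}

N(f) = ["a", "n"]

Answer: ["a", "n"]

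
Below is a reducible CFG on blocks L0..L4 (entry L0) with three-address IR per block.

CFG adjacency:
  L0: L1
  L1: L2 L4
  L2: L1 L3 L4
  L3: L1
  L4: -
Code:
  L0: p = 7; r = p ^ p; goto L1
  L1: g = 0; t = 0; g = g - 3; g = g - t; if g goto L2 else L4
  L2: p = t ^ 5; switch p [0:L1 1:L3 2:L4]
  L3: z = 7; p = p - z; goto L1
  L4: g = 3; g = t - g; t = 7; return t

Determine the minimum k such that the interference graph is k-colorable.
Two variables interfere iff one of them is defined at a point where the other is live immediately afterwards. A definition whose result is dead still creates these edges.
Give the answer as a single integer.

def/use:
  L0: {p,r} / ∅
  L1: {g,t} / ∅
  L2: {p} / {t}
  L3: {p,z} / {p}
  L4: {g,t} / {t}

Liveness:
  L0 li=∅ lo=∅
  L1 li=∅ lo={t}
  L2 li={t} lo={p,t}
  L3 li={p} lo=∅
  L4 li={t} lo=∅

Interference:
  g: {t}
  p: {t,z}
  r: ∅
  t: {g,p}
  z: {p}

Registers:
  lower bound: {g,t} mutually conflict ⇒ χ ≥ 2
  assign g→R0 p→R0 r→R0 t→R1 z→R1 — no edge inside a register ⇒ χ ≤ 2
  χ = 2

Answer: 2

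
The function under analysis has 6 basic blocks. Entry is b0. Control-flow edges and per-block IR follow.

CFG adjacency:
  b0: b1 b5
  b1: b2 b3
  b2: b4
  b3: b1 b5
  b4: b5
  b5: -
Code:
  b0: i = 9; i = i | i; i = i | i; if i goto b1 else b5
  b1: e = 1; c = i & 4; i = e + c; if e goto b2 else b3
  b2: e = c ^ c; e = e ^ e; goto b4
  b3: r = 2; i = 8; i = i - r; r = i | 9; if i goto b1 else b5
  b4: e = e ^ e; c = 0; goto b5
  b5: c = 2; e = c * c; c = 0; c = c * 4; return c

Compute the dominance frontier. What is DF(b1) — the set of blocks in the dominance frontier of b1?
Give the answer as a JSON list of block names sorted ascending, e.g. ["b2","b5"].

Answer: ["b1", "b5"]

Working:
idom tree: b1←b0 b2←b1 b3←b1 b4←b2 b5←b0
Join-block Dom:
  b1: preds {b0,b3}: {b0} ∩ {b0,b1,b3} = {b0}; idom=b0
  b5: preds {b0,b3,b4}: {b0} ∩ {b0,b1,b3} ∩ {b0,b1,b2,b4} = {b0}; idom=b0

DF derivation:
  join b1 pred b0: · stop@b0
  join b1 pred b3: b3→b1 stop@b0
  join b5 pred b0: · stop@b0
  join b5 pred b3: b3→b1 stop@b0
  join b5 pred b4: b4→b2→b1 stop@b0
  b0: DF=∅
  b1: DF={b1,b5}
  b2: DF={b5}
  b3: DF={b1,b5}
  b4: DF={b5}
  b5: DF=∅

DF(b1) = ["b1", "b5"]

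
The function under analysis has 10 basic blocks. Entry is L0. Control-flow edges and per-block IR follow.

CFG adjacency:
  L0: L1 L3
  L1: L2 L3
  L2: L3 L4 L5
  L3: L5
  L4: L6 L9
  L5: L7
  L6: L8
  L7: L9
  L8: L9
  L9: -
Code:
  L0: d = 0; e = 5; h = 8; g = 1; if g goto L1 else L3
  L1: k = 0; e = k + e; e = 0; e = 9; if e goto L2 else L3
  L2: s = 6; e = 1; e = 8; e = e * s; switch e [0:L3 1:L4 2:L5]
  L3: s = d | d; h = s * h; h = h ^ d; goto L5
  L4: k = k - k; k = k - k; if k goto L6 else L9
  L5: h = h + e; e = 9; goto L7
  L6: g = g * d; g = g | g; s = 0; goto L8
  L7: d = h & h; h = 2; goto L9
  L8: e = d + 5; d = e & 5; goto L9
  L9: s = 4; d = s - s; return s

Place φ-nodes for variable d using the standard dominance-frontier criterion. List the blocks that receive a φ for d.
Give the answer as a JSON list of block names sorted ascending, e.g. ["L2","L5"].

idom tree: L1←L0 L2←L1 L3←L0 L4←L2 L5←L0 L6←L4 L7←L5 L8←L6 L9←L0
Join-block Dom:
  L3: preds {L0,L1,L2}: {L0} ∩ {L0,L1} ∩ {L0,L1,L2} = {L0}; idom=L0
  L5: preds {L2,L3}: {L0,L1,L2} ∩ {L0,L3} = {L0}; idom=L0
  L9: preds {L4,L7,L8}: {L0,L1,L2,L4} ∩ {L0,L5,L7} ∩ {L0,L1,L2,L4,L6,L8} = {L0}; idom=L0

DF derivation:
  L3←L0: walk · to L0
  L3←L1: walk L1 to L0
  L3←L2: walk L2→L1 to L0
  L5←L2: walk L2→L1 to L0
  L5←L3: walk L3 to L0
  L9←L4: walk L4→L2→L1 to L0
  L9←L7: walk L7→L5 to L0
  L9←L8: walk L8→L6→L4→L2→L1 to L0
  L0: DF=∅
  L1: DF={L3,L5,L9}
  L2: DF={L3,L5,L9}
  L3: DF={L5}
  L4: DF={L9}
  L5: DF={L9}
  L6: DF={L9}
  L7: DF={L9}
  L8: DF={L9}
  L9: DF=∅

φ for d: defs {L0,L7,L8,L9}
  DF⁺ = {L9}

Answer: ["L9"]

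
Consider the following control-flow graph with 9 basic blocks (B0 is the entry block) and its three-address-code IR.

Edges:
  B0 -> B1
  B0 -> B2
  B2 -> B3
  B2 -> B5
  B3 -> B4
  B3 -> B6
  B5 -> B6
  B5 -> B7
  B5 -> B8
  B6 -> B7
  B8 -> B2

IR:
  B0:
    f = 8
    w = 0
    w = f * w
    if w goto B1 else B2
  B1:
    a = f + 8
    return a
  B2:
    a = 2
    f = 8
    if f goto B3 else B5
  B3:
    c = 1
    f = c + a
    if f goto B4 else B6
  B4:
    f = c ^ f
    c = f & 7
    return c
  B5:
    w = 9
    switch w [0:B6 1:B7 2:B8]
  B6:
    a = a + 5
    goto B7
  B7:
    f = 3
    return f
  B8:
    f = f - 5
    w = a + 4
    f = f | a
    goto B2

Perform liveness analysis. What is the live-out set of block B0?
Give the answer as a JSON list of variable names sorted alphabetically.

Per-block:
  B0 def {f,w} use ∅
  B1 def {a} use {f}
  B2 def {a,f} use ∅
  B3 def {c,f} use {a}
  B4 def {c,f} use {c,f}
  B5 def {w} use ∅
  B6 def {a} use {a}
  B7 def {f} use ∅
  B8 def {f,w} use {a,f}

Live sets:
  B0 li=∅ lo={f}
  B1 li={f} lo=∅
  B2 li=∅ lo={a,f}
  B3 li={a} lo={a,c,f}
  B4 li={c,f} lo=∅
  B5 li={a,f} lo={a,f}
  B6 li={a} lo=∅
  B7 li=∅ lo=∅
  B8 li={a,f} lo=∅

live-out(B0) = ["f"]

Answer: ["f"]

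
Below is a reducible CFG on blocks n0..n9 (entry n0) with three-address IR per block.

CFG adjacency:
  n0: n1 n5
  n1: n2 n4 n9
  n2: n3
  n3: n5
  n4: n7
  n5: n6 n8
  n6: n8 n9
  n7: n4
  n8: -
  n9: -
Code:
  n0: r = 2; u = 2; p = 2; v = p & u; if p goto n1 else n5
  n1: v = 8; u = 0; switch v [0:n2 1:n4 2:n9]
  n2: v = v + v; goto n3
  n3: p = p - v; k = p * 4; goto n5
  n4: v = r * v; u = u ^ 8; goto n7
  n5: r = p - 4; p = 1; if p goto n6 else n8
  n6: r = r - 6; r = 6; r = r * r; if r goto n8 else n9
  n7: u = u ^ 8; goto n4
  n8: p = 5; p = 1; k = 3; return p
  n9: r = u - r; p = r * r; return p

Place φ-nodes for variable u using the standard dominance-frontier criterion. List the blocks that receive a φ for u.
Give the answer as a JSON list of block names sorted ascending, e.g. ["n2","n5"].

Answer: ["n4", "n5", "n9"]

Derivation:
idom tree: n1←n0 n2←n1 n3←n2 n4←n1 n5←n0 n6←n5 n7←n4 n8←n5 n9←n0
Dom∩ at merges:
  n4: preds {n1,n7}: {n0,n1} ∩ {n0,n1,n4,n7} = {n0,n1}; idom=n1
  n5: preds {n0,n3}: {n0} ∩ {n0,n1,n2,n3} = {n0}; idom=n0
  n8: preds {n5,n6}: {n0,n5} ∩ {n0,n5,n6} = {n0,n5}; idom=n5
  n9: preds {n1,n6}: {n0,n1} ∩ {n0,n5,n6} = {n0}; idom=n0

DF walk-up:
  join n4 pred n1: · stop@n1
  join n4 pred n7: n7→n4 stop@n1
  join n5 pred n0: · stop@n0
  join n5 pred n3: n3→n2→n1 stop@n0
  join n8 pred n5: · stop@n5
  join n8 pred n6: n6 stop@n5
  join n9 pred n1: n1 stop@n0
  join n9 pred n6: n6→n5 stop@n0
  n0: DF=∅
  n1: DF={n5,n9}
  n2: DF={n5}
  n3: DF={n5}
  n4: DF={n4}
  n5: DF={n9}
  n6: DF={n8,n9}
  n7: DF={n4}
  n8: DF=∅
  n9: DF=∅

φ for u: defs {n0,n1,n4,n7}
  DF⁺ = {n4,n5,n9}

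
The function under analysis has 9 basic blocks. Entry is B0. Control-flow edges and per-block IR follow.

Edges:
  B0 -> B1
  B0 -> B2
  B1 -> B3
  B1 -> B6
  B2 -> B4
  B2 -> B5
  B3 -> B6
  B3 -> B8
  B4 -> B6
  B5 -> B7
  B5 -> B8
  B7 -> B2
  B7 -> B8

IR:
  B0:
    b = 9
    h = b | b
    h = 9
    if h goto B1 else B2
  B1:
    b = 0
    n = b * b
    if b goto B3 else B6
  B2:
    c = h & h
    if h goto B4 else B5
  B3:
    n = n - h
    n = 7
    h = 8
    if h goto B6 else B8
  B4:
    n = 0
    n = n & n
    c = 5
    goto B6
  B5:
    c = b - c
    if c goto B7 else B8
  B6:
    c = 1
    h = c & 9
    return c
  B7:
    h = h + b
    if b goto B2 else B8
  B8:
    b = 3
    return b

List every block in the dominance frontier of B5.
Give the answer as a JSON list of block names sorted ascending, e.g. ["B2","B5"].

idom tree: B1←B0 B2←B0 B3←B1 B4←B2 B5←B2 B6←B0 B7←B5 B8←B0
Join-block Dom:
  B2: preds {B0,B7}: {B0} ∩ {B0,B2,B5,B7} = {B0}; idom=B0
  B6: preds {B1,B3,B4}: {B0,B1} ∩ {B0,B1,B3} ∩ {B0,B2,B4} = {B0}; idom=B0
  B8: preds {B3,B5,B7}: {B0,B1,B3} ∩ {B0,B2,B5} ∩ {B0,B2,B5,B7} = {B0}; idom=B0

Frontier:
  join B2 pred B0: · stop@B0
  join B2 pred B7: B7→B5→B2 stop@B0
  join B6 pred B1: B1 stop@B0
  join B6 pred B3: B3→B1 stop@B0
  join B6 pred B4: B4→B2 stop@B0
  join B8 pred B3: B3→B1 stop@B0
  join B8 pred B5: B5→B2 stop@B0
  join B8 pred B7: B7→B5→B2 stop@B0
  B0 → ∅
  B1 → {B6,B8}
  B2 → {B2,B6,B8}
  B3 → {B6,B8}
  B4 → {B6}
  B5 → {B2,B8}
  B6 → ∅
  B7 → {B2,B8}
  B8 → ∅

DF(B5) = ["B2", "B8"]

Answer: ["B2", "B8"]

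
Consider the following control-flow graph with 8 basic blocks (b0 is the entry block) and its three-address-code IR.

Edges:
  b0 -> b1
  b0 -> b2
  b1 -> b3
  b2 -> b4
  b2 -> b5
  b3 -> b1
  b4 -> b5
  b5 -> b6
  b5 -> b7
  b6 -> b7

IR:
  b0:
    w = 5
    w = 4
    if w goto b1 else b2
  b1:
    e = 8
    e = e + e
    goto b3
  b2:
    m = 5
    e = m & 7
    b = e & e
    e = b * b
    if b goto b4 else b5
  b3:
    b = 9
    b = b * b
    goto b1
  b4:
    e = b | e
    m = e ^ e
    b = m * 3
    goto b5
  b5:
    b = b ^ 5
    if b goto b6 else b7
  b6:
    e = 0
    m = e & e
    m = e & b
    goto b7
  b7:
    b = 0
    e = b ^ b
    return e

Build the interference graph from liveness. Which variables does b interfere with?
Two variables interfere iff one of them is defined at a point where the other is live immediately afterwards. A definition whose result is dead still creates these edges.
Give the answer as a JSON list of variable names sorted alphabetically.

Answer: ["e", "m"]

Analysis:
Per-block:
  b0 def {w} use ∅
  b1 def {e} use ∅
  b2 def {b,e,m} use ∅
  b3 def {b} use ∅
  b4 def {b,e,m} use {b,e}
  b5 def {b} use {b}
  b6 def {e,m} use {b}
  b7 def {b,e} use ∅

Liveness:
  b0 li=∅ lo=∅
  b1 li=∅ lo=∅
  b2 li=∅ lo={b,e}
  b3 li=∅ lo=∅
  b4 li={b,e} lo={b}
  b5 li={b} lo={b}
  b6 li={b} lo=∅
  b7 li=∅ lo=∅

Interfere edges:
  b — {e,m}
  e — {b,m}
  m — {b,e}
  w — ∅

N(b) = ["e", "m"]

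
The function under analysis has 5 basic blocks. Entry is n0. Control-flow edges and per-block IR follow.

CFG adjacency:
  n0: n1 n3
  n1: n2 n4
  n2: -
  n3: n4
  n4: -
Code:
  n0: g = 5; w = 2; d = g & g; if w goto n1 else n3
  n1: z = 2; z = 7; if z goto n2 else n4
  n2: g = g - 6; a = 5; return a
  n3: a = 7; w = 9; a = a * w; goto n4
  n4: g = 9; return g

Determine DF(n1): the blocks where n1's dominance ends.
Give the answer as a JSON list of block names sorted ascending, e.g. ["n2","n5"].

idom tree: n1←n0 n2←n1 n3←n0 n4←n0
Dom∩ at merges:
  n4: preds {n1,n3}: {n0,n1} ∩ {n0,n3} = {n0}; idom=n0

DF walk-up:
  n4←n1: walk n1 to n0
  n4←n3: walk n3 to n0
  DF(n0)=∅
  DF(n1)={n4}
  DF(n2)=∅
  DF(n3)={n4}
  DF(n4)=∅

DF(n1) = ["n4"]

Answer: ["n4"]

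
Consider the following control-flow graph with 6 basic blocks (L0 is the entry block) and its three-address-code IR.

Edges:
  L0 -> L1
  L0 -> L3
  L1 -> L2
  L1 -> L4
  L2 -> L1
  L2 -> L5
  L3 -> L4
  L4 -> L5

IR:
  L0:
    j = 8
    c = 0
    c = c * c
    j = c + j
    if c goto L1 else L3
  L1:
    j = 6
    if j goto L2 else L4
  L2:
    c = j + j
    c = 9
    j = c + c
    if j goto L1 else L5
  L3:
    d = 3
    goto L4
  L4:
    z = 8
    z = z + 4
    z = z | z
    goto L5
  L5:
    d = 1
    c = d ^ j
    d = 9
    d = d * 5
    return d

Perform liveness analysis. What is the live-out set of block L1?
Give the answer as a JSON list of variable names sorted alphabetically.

Answer: ["j"]

Working:
def/use:
  L0: {c,j} / ∅
  L1: {j} / ∅
  L2: {c,j} / {j}
  L3: {d} / ∅
  L4: {z} / ∅
  L5: {c,d} / {j}

Liveness:
  L0 li=∅ lo={j}
  L1 li=∅ lo={j}
  L2 li={j} lo={j}
  L3 li={j} lo={j}
  L4 li={j} lo={j}
  L5 li={j} lo=∅

live-out(L1) = ["j"]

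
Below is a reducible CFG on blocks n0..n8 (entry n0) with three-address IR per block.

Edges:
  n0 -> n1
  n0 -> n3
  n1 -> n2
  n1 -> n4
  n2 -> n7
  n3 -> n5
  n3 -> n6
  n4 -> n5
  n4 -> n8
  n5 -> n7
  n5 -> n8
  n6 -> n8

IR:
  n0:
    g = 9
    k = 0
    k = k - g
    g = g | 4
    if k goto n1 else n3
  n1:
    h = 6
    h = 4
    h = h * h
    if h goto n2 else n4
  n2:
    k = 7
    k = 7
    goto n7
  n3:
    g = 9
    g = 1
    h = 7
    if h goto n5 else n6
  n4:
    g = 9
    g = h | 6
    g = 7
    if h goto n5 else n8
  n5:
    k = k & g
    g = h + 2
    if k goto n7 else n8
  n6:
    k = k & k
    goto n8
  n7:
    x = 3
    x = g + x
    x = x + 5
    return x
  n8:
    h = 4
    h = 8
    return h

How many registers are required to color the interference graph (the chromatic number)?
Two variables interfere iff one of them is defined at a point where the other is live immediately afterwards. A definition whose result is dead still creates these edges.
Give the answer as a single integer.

Per-block:
  n0: def={g,k} ue=∅
  n1: def={h} ue=∅
  n2: def={k} ue=∅
  n3: def={g,h} ue=∅
  n4: def={g} ue={h}
  n5: def={g,k} ue={g,h,k}
  n6: def={k} ue={k}
  n7: def={x} ue={g}
  n8: def={h} ue=∅

Backward fixpoint:
  n0 li=∅ lo={g,k}
  n1 li={g,k} lo={g,h,k}
  n2 li={g} lo={g}
  n3 li={k} lo={g,h,k}
  n4 li={h,k} lo={g,h,k}
  n5 li={g,h,k} lo={g}
  n6 li={k} lo=∅
  n7 li={g} lo=∅
  n8 li=∅ lo=∅

Interference:
  g: {h,k,x}
  h: {g,k}
  k: {g,h}
  x: {g}

Colouring:
  {g,h,k} pairwise interfere (3-clique) ⇒ χ ≥ 3
  assign g→R0 h→R1 k→R2 x→R1 — no edge inside a register ⇒ χ ≤ 3
  χ = 3

Answer: 3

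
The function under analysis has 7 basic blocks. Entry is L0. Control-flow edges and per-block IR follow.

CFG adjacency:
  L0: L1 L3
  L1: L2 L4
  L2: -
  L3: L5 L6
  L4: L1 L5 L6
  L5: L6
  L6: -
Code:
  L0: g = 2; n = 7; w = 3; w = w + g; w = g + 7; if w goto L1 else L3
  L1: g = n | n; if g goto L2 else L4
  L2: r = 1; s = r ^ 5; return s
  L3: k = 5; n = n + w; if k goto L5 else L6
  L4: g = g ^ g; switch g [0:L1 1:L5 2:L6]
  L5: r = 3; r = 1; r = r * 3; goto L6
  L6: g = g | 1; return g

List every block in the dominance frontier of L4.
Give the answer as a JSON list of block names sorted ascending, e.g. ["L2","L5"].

idom tree: L1←L0 L2←L1 L3←L0 L4←L1 L5←L0 L6←L0
Dom at joins:
  L1: preds {L0,L4}: {L0} ∩ {L0,L1,L4} = {L0}; idom=L0
  L5: preds {L3,L4}: {L0,L3} ∩ {L0,L1,L4} = {L0}; idom=L0
  L6: preds {L3,L4,L5}: {L0,L3} ∩ {L0,L1,L4} ∩ {L0,L5} = {L0}; idom=L0

DF derivation:
  join L1 pred L0: · stop@L0
  join L1 pred L4: L4→L1 stop@L0
  join L5 pred L3: L3 stop@L0
  join L5 pred L4: L4→L1 stop@L0
  join L6 pred L3: L3 stop@L0
  join L6 pred L4: L4→L1 stop@L0
  join L6 pred L5: L5 stop@L0
  L0: DF=∅
  L1: DF={L1,L5,L6}
  L2: DF=∅
  L3: DF={L5,L6}
  L4: DF={L1,L5,L6}
  L5: DF={L6}
  L6: DF=∅

DF(L4) = ["L1", "L5", "L6"]

Answer: ["L1", "L5", "L6"]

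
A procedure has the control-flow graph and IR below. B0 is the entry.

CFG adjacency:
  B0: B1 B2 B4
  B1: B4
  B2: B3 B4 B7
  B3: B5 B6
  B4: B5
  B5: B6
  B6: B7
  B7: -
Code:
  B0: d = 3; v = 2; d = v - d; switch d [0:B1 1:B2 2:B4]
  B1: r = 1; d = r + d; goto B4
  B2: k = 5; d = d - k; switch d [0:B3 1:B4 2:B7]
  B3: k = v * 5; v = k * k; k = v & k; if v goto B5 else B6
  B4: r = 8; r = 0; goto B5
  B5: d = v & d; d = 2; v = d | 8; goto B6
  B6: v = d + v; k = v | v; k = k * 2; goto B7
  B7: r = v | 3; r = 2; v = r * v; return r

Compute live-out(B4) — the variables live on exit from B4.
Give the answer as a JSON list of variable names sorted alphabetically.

def/use:
  B0: def={d,v} ue=∅
  B1: def={d,r} ue={d}
  B2: def={d,k} ue={d}
  B3: def={k,v} ue={v}
  B4: def={r} ue=∅
  B5: def={d,v} ue={d,v}
  B6: def={k,v} ue={d,v}
  B7: def={r,v} ue={v}

Liveness:
  live B0: ∅→{d,v}
  live B1: {d,v}→{d,v}
  live B2: {d,v}→{d,v}
  live B3: {d,v}→{d,v}
  live B4: {d,v}→{d,v}
  live B5: {d,v}→{d,v}
  live B6: {d,v}→{v}
  live B7: {v}→∅

live-out(B4) = ["d", "v"]

Answer: ["d", "v"]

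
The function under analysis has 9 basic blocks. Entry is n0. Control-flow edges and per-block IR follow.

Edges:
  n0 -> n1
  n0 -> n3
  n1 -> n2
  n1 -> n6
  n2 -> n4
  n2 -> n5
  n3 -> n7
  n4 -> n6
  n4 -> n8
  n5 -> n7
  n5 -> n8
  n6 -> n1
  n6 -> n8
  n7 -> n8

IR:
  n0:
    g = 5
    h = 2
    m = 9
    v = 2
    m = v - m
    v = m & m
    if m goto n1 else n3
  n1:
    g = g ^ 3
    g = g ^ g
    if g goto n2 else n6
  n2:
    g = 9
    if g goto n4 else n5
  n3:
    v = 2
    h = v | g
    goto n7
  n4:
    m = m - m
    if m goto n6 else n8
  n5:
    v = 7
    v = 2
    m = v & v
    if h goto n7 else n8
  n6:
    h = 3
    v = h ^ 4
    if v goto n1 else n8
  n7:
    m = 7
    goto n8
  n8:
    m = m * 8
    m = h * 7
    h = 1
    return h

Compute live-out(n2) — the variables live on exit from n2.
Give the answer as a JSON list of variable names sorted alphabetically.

Answer: ["g", "h", "m"]

Working:
def/use:
  n0: {g,h,m,v} / ∅
  n1: {g} / {g}
  n2: {g} / ∅
  n3: {h,v} / {g}
  n4: {m} / {m}
  n5: {m,v} / {h}
  n6: {h,v} / ∅
  n7: {m} / ∅
  n8: {h,m} / {h,m}

Backward fixpoint:
  live n0: ∅→{g,h,m}
  live n1: {g,h,m}→{g,h,m}
  live n2: {h,m}→{g,h,m}
  live n3: {g}→{h}
  live n4: {g,h,m}→{g,h,m}
  live n5: {h}→{h,m}
  live n6: {g,m}→{g,h,m}
  live n7: {h}→{h,m}
  live n8: {h,m}→∅

live-out(n2) = ["g", "h", "m"]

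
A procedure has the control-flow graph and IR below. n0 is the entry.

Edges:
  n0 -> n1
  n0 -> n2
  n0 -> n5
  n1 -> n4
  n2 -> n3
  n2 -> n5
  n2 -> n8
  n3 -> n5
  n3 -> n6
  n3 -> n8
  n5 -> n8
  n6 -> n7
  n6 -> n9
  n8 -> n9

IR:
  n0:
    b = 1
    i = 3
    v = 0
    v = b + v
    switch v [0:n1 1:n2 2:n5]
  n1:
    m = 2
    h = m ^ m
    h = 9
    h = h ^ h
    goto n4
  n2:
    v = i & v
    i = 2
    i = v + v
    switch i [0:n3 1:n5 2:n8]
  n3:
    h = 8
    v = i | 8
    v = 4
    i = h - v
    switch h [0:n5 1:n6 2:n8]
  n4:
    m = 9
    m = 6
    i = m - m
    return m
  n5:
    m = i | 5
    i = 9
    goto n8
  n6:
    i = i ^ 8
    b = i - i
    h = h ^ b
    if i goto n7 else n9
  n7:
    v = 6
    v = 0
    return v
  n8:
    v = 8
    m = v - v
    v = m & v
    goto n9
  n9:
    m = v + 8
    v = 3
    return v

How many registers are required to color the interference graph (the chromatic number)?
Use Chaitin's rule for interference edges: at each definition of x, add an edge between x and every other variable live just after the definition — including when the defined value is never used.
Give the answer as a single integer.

Answer: 4

Working:
def/use:
  n0 def {b,i,v} use ∅
  n1 def {h,m} use ∅
  n2 def {i,v} use {i,v}
  n3 def {h,i,v} use {i}
  n4 def {i,m} use ∅
  n5 def {i,m} use {i}
  n6 def {b,h,i} use {h,i}
  n7 def {v} use ∅
  n8 def {m,v} use ∅
  n9 def {m,v} use {v}

Backward fixpoint:
  live n0: ∅→{i,v}
  live n1: ∅→∅
  live n2: {i,v}→{i}
  live n3: {i}→{h,i,v}
  live n4: ∅→∅
  live n5: {i}→∅
  live n6: {h,i,v}→{v}
  live n7: ∅→∅
  live n8: ∅→{v}
  live n9: {v}→∅

Conflict graph:
  b: {h,i,v}
  h: {b,i,v}
  i: {b,h,m,v}
  m: {i,v}
  v: {b,h,i,m}

Colouring:
  lower bound: {b,h,i,v} mutually conflict ⇒ χ ≥ 4
  4-colouring: c0={i}  c1={v}  c2={b,m}  c3={h}
  χ = 4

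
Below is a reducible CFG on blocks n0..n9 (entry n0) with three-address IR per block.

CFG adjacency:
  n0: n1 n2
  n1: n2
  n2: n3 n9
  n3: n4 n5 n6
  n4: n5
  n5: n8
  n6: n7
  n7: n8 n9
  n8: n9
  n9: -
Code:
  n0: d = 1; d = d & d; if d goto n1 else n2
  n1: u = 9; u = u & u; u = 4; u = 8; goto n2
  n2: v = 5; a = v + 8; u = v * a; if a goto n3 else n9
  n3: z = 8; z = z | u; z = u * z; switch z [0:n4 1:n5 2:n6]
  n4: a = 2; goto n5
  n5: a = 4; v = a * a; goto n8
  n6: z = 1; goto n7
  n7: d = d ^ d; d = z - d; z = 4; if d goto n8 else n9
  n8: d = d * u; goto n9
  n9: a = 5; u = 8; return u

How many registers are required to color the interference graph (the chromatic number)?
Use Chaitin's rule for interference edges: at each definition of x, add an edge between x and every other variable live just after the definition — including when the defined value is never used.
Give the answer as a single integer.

Block summaries:
  n0: def={d} ue=∅
  n1: def={u} ue=∅
  n2: def={a,u,v} ue=∅
  n3: def={z} ue={u}
  n4: def={a} ue=∅
  n5: def={a,v} ue=∅
  n6: def={z} ue=∅
  n7: def={d,z} ue={d,z}
  n8: def={d} ue={d,u}
  n9: def={a,u} ue=∅

Live sets:
  live n0: ∅→{d}
  live n1: {d}→{d}
  live n2: {d}→{d,u}
  live n3: {d,u}→{d,u}
  live n4: {d,u}→{d,u}
  live n5: {d,u}→{d,u}
  live n6: {d,u}→{d,u,z}
  live n7: {d,u,z}→{d,u}
  live n8: {d,u}→∅
  live n9: ∅→∅

Interfere edges:
  a↔{d,u,v}
  d↔{a,u,v,z}
  u↔{a,d,v,z}
  v↔{a,d,u}
  z↔{d,u}

Colouring:
  {a,d,u,v} pairwise interfere (4-clique) ⇒ χ ≥ 4
  assign a→R2 d→R0 u→R1 v→R3 z→R2 — no edge inside a register ⇒ χ ≤ 4
  χ = 4

Answer: 4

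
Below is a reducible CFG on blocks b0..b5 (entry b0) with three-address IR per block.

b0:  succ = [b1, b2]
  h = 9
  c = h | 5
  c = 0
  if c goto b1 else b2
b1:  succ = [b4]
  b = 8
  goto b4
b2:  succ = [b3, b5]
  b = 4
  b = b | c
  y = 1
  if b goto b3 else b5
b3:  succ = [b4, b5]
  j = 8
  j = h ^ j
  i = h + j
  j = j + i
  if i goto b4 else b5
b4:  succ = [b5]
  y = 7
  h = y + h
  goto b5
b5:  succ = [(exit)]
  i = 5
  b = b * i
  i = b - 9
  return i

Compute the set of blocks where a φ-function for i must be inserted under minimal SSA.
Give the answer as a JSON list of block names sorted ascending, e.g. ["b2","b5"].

idom tree: b1←b0 b2←b0 b3←b2 b4←b0 b5←b0
Dom at joins:
  b4: preds {b1,b3}: {b0,b1} ∩ {b0,b2,b3} = {b0}; idom=b0
  b5: preds {b2,b3,b4}: {b0,b2} ∩ {b0,b2,b3} ∩ {b0,b4} = {b0}; idom=b0

DF walk-up:
  b4←b1: walk b1 to b0
  b4←b3: walk b3→b2 to b0
  b5←b2: walk b2 to b0
  b5←b3: walk b3→b2 to b0
  b5←b4: walk b4 to b0
  b0 → ∅
  b1 → {b4}
  b2 → {b4,b5}
  b3 → {b4,b5}
  b4 → {b5}
  b5 → ∅

φ for i: defs {b3,b5}
  DF⁺ = {b4,b5}

Answer: ["b4", "b5"]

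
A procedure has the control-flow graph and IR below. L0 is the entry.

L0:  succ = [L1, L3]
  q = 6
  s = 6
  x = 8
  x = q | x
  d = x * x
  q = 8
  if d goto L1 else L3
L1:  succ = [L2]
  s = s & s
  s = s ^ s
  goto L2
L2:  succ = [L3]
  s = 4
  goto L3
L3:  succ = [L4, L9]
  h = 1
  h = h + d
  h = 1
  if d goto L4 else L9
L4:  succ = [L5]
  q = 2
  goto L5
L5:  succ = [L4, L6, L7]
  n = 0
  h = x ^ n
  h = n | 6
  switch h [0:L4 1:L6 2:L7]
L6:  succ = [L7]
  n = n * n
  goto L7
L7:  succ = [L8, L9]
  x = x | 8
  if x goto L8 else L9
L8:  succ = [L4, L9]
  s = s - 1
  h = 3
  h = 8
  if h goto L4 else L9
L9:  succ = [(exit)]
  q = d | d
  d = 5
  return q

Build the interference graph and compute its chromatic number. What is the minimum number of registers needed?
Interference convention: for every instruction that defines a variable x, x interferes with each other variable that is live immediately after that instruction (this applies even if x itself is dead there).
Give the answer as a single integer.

Answer: 5

Working:
def/use:
  L0: def={d,q,s,x} ue=∅
  L1: def={s} ue={s}
  L2: def={s} ue=∅
  L3: def={h} ue={d}
  L4: def={q} ue=∅
  L5: def={h,n} ue={x}
  L6: def={n} ue={n}
  L7: def={x} ue={x}
  L8: def={h,s} ue={s}
  L9: def={d,q} ue={d}

Liveness:
  L0 li=∅ lo={d,s,x}
  L1 li={d,s,x} lo={d,x}
  L2 li={d,x} lo={d,s,x}
  L3 li={d,s,x} lo={d,s,x}
  L4 li={d,s,x} lo={d,s,x}
  L5 li={d,s,x} lo={d,n,s,x}
  L6 li={d,n,s,x} lo={d,s,x}
  L7 li={d,s,x} lo={d,s,x}
  L8 li={d,s,x} lo={d,s,x}
  L9 li={d} lo=∅

Interference:
  d: {h,n,q,s,x}
  h: {d,n,s,x}
  n: {d,h,s,x}
  q: {d,s,x}
  s: {d,h,n,q,x}
  x: {d,h,n,q,s}

Colouring:
  lower bound: {d,h,n,s,x} mutually conflict ⇒ χ ≥ 5
  5-colouring: R0={d}  R1={s}  R2={x}  R3={h,q}  R4={n}
  χ = 5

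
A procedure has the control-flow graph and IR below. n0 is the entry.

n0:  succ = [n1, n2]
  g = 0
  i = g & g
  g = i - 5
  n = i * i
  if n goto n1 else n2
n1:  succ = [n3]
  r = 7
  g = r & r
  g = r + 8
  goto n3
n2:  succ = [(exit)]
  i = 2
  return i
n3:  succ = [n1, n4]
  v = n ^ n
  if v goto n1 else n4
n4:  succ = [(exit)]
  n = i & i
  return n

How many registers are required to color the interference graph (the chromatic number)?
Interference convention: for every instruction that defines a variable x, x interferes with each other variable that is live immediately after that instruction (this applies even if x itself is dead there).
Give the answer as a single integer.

Answer: 4

Derivation:
def/use:
  n0: def={g,i,n} ue=∅
  n1: def={g,r} ue=∅
  n2: def={i} ue=∅
  n3: def={v} ue={n}
  n4: def={n} ue={i}

Liveness:
  n0: in=∅ out={i,n}
  n1: in={i,n} out={i,n}
  n2: in=∅ out=∅
  n3: in={i,n} out={i,n}
  n4: in={i} out=∅

Interference:
  g — {i,n,r}
  i — {g,n,r,v}
  n — {g,i,r,v}
  r — {g,i,n}
  v — {i,n}

Registers:
  {g,i,n,r} pairwise interfere (4-clique) ⇒ χ ≥ 4
  assign g→r2 i→r0 n→r1 r→r3 v→r2 — no edge inside a register ⇒ χ ≤ 4
  χ = 4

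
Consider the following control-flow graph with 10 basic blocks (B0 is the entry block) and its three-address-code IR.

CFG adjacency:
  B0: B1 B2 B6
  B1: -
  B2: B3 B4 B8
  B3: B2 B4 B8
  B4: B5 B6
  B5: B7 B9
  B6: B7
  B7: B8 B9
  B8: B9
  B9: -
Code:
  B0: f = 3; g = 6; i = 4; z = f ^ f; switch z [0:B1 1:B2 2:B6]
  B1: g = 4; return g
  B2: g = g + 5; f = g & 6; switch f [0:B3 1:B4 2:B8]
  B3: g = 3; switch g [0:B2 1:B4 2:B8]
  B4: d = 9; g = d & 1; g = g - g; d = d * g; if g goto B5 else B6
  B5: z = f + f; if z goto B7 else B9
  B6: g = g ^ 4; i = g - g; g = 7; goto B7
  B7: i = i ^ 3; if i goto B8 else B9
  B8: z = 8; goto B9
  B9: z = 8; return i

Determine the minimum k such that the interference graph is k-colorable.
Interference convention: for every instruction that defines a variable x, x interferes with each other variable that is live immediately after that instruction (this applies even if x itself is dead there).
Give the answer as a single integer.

Answer: 4

Analysis:
Per-block:
  B0 def {f,g,i,z} use ∅
  B1 def {g} use ∅
  B2 def {f,g} use {g}
  B3 def {g} use ∅
  B4 def {d,g} use ∅
  B5 def {z} use {f}
  B6 def {g,i} use {g}
  B7 def {i} use {i}
  B8 def {z} use ∅
  B9 def {z} use {i}

Backward fixpoint:
  B0: in=∅ out={g,i}
  B1: in=∅ out=∅
  B2: in={g,i} out={f,i}
  B3: in={f,i} out={f,g,i}
  B4: in={f,i} out={f,g,i}
  B5: in={f,i} out={i}
  B6: in={g} out={i}
  B7: in={i} out={i}
  B8: in={i} out={i}
  B9: in={i} out=∅

Conflict graph:
  d: {f,g,i}
  f: {d,g,i}
  g: {d,f,i,z}
  i: {d,f,g,z}
  z: {g,i}

Registers:
  lower bound: {d,f,g,i} mutually conflict ⇒ χ ≥ 4
  4-colouring: r0={g}  r1={i}  r2={d,z}  r3={f}
  χ = 4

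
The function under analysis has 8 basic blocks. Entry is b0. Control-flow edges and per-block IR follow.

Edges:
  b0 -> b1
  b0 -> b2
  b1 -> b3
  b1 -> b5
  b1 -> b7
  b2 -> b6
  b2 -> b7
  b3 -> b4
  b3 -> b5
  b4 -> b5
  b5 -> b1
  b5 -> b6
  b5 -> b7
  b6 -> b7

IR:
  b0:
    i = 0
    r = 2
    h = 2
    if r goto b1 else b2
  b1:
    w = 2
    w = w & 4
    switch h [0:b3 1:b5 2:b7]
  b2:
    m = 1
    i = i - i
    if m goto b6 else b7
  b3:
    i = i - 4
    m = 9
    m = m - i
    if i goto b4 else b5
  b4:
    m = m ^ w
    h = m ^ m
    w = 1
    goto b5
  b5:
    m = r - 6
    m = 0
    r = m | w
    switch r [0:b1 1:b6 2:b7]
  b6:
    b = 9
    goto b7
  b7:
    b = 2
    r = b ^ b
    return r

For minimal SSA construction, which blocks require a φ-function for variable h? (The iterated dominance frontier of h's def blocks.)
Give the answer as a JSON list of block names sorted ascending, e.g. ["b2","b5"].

idom tree: b1←b0 b2←b0 b3←b1 b4←b3 b5←b1 b6←b0 b7←b0
Join-block Dom:
  b1: preds {b0,b5}: {b0} ∩ {b0,b1,b5} = {b0}; idom=b0
  b5: preds {b1,b3,b4}: {b0,b1} ∩ {b0,b1,b3} ∩ {b0,b1,b3,b4} = {b0,b1}; idom=b1
  b6: preds {b2,b5}: {b0,b2} ∩ {b0,b1,b5} = {b0}; idom=b0
  b7: preds {b1,b2,b5,b6}: {b0,b1} ∩ {b0,b2} ∩ {b0,b1,b5} ∩ {b0,b6} = {b0}; idom=b0

Frontier:
  b1←b0: walk · to b0
  b1←b5: walk b5→b1 to b0
  b5←b1: walk · to b1
  b5←b3: walk b3 to b1
  b5←b4: walk b4→b3 to b1
  b6←b2: walk b2 to b0
  b6←b5: walk b5→b1 to b0
  b7←b1: walk b1 to b0
  b7←b2: walk b2 to b0
  b7←b5: walk b5→b1 to b0
  b7←b6: walk b6 to b0
  b0 → ∅
  b1 → {b1,b6,b7}
  b2 → {b6,b7}
  b3 → {b5}
  b4 → {b5}
  b5 → {b1,b6,b7}
  b6 → {b7}
  b7 → ∅

φ for h: defs {b0,b4}
  DF⁺ = {b1,b5,b6,b7}

Answer: ["b1", "b5", "b6", "b7"]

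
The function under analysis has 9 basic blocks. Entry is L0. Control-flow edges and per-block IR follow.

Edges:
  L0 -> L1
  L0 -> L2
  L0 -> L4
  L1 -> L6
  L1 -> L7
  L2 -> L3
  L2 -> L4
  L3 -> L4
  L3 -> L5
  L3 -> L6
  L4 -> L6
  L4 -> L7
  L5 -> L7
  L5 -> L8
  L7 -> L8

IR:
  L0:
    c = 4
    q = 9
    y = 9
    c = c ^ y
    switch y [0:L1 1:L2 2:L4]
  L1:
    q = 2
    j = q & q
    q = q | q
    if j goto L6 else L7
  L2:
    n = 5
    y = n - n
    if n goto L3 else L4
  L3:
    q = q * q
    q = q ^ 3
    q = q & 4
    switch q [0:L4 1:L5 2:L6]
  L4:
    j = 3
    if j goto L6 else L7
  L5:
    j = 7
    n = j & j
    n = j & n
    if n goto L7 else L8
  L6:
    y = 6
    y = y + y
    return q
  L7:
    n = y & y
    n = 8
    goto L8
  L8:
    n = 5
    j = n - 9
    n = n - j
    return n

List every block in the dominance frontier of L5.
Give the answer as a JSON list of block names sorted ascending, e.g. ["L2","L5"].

idom tree: L1←L0 L2←L0 L3←L2 L4←L0 L5←L3 L6←L0 L7←L0 L8←L0
Dom at joins:
  L4: preds {L0,L2,L3}: {L0} ∩ {L0,L2} ∩ {L0,L2,L3} = {L0}; idom=L0
  L6: preds {L1,L3,L4}: {L0,L1} ∩ {L0,L2,L3} ∩ {L0,L4} = {L0}; idom=L0
  L7: preds {L1,L4,L5}: {L0,L1} ∩ {L0,L4} ∩ {L0,L2,L3,L5} = {L0}; idom=L0
  L8: preds {L5,L7}: {L0,L2,L3,L5} ∩ {L0,L7} = {L0}; idom=L0

Frontier:
  join L4 pred L0: · stop@L0
  join L4 pred L2: L2 stop@L0
  join L4 pred L3: L3→L2 stop@L0
  join L6 pred L1: L1 stop@L0
  join L6 pred L3: L3→L2 stop@L0
  join L6 pred L4: L4 stop@L0
  join L7 pred L1: L1 stop@L0
  join L7 pred L4: L4 stop@L0
  join L7 pred L5: L5→L3→L2 stop@L0
  join L8 pred L5: L5→L3→L2 stop@L0
  join L8 pred L7: L7 stop@L0
  L0 → ∅
  L1 → {L6,L7}
  L2 → {L4,L6,L7,L8}
  L3 → {L4,L6,L7,L8}
  L4 → {L6,L7}
  L5 → {L7,L8}
  L6 → ∅
  L7 → {L8}
  L8 → ∅

DF(L5) = ["L7", "L8"]

Answer: ["L7", "L8"]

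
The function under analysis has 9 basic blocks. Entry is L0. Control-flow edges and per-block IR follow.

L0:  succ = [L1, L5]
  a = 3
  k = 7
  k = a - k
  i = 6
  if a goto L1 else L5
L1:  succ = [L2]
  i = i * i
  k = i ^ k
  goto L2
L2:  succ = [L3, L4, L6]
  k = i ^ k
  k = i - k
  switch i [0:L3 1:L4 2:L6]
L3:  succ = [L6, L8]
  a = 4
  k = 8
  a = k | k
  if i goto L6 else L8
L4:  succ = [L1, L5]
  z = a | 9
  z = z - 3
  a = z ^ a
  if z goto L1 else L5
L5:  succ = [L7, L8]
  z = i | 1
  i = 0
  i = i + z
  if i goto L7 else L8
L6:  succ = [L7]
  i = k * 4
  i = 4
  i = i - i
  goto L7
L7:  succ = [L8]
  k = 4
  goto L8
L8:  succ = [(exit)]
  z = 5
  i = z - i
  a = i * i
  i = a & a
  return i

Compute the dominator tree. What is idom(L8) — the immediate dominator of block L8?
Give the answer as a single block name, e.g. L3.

idom tree: L1←L0 L2←L1 L3←L2 L4←L2 L5←L0 L6←L2 L7←L0 L8←L0
Dom at joins:
  L1: preds {L0,L4}: {L0} ∩ {L0,L1,L2,L4} = {L0}; idom=L0
  L5: preds {L0,L4}: {L0} ∩ {L0,L1,L2,L4} = {L0}; idom=L0
  L6: preds {L2,L3}: {L0,L1,L2} ∩ {L0,L1,L2,L3} = {L0,L1,L2}; idom=L2
  L7: preds {L5,L6}: {L0,L5} ∩ {L0,L1,L2,L6} = {L0}; idom=L0
  L8: preds {L3,L5,L7}: {L0,L1,L2,L3} ∩ {L0,L5} ∩ {L0,L7} = {L0}; idom=L0

idom(L8) = L0

Answer: L0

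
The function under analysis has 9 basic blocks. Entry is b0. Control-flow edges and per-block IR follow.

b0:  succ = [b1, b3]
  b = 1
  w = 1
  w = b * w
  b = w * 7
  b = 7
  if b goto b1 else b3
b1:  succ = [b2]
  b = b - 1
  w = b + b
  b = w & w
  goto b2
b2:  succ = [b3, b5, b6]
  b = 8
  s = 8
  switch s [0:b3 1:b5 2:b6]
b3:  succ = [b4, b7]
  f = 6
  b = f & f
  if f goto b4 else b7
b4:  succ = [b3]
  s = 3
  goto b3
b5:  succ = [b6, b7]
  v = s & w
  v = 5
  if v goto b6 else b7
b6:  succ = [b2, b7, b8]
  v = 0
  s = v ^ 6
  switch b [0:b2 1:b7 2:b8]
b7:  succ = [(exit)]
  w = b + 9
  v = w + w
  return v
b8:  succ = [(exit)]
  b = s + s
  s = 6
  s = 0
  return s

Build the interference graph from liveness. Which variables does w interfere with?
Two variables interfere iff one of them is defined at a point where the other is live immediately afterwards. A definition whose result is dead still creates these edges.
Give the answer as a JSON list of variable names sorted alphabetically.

def/use:
  b0: def={b,w} ue=∅
  b1: def={b,w} ue={b}
  b2: def={b,s} ue=∅
  b3: def={b,f} ue=∅
  b4: def={s} ue=∅
  b5: def={v} ue={s,w}
  b6: def={s,v} ue={b}
  b7: def={v,w} ue={b}
  b8: def={b,s} ue={s}

Backward fixpoint:
  b0: in=∅ out={b}
  b1: in={b} out={w}
  b2: in={w} out={b,s,w}
  b3: in=∅ out={b}
  b4: in=∅ out=∅
  b5: in={b,s,w} out={b,w}
  b6: in={b,w} out={b,s,w}
  b7: in={b} out=∅
  b8: in={s} out=∅

Interference:
  b — {f,s,v,w}
  f — {b}
  s — {b,w}
  v — {b,w}
  w — {b,s,v}

N(w) = ["b", "s", "v"]

Answer: ["b", "s", "v"]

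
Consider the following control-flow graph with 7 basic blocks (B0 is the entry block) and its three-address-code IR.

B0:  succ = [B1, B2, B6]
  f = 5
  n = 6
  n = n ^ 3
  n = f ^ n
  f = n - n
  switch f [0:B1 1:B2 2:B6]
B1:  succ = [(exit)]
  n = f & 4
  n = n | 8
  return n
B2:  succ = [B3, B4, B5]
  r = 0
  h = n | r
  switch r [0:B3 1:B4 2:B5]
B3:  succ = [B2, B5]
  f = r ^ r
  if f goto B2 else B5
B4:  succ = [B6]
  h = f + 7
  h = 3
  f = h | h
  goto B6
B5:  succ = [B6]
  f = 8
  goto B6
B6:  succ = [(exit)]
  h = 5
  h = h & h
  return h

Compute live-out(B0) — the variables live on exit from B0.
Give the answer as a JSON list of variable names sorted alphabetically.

Block summaries:
  B0 def {f,n} use ∅
  B1 def {n} use {f}
  B2 def {h,r} use {n}
  B3 def {f} use {r}
  B4 def {f,h} use {f}
  B5 def {f} use ∅
  B6 def {h} use ∅

Backward fixpoint:
  B0 li=∅ lo={f,n}
  B1 li={f} lo=∅
  B2 li={f,n} lo={f,n,r}
  B3 li={n,r} lo={f,n}
  B4 li={f} lo=∅
  B5 li=∅ lo=∅
  B6 li=∅ lo=∅

live-out(B0) = ["f", "n"]

Answer: ["f", "n"]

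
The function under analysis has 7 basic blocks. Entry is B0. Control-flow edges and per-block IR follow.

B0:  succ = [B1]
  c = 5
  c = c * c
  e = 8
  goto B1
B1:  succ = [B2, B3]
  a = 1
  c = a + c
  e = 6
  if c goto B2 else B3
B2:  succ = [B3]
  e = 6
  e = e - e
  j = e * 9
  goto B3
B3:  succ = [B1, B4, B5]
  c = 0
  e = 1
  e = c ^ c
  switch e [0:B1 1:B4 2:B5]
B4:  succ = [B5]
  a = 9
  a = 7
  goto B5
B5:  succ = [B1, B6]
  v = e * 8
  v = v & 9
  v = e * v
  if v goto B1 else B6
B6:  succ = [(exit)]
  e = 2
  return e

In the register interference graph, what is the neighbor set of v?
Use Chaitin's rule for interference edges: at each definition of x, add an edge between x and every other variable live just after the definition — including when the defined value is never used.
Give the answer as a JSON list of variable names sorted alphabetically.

def/use:
  B0: {c,e} / ∅
  B1: {a,c,e} / {c}
  B2: {e,j} / ∅
  B3: {c,e} / ∅
  B4: {a} / ∅
  B5: {v} / {e}
  B6: {e} / ∅

Backward fixpoint:
  B0 li=∅ lo={c}
  B1 li={c} lo=∅
  B2 li=∅ lo=∅
  B3 li=∅ lo={c,e}
  B4 li={c,e} lo={c,e}
  B5 li={c,e} lo={c}
  B6 li=∅ lo=∅

Interfere edges:
  a: {c,e}
  c: {a,e,v}
  e: {a,c,v}
  j: ∅
  v: {c,e}

N(v) = ["c", "e"]

Answer: ["c", "e"]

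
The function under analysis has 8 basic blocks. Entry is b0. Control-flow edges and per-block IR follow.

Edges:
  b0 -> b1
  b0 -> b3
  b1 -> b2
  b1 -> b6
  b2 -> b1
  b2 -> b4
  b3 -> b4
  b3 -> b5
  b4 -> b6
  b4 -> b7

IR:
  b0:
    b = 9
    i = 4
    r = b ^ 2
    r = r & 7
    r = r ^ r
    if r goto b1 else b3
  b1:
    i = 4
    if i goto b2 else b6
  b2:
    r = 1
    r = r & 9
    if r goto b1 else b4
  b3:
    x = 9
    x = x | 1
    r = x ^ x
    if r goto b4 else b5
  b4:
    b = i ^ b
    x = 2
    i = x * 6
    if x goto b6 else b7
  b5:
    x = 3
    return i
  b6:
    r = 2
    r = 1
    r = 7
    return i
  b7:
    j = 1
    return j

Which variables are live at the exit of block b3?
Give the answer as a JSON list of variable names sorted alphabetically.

Answer: ["b", "i"]

Derivation:
Block summaries:
  b0 def {b,i,r} use ∅
  b1 def {i} use ∅
  b2 def {r} use ∅
  b3 def {r,x} use ∅
  b4 def {b,i,x} use {b,i}
  b5 def {x} use {i}
  b6 def {r} use {i}
  b7 def {j} use ∅

Backward fixpoint:
  b0: in=∅ out={b,i}
  b1: in={b} out={b,i}
  b2: in={b,i} out={b,i}
  b3: in={b,i} out={b,i}
  b4: in={b,i} out={i}
  b5: in={i} out=∅
  b6: in={i} out=∅
  b7: in=∅ out=∅

live-out(b3) = ["b", "i"]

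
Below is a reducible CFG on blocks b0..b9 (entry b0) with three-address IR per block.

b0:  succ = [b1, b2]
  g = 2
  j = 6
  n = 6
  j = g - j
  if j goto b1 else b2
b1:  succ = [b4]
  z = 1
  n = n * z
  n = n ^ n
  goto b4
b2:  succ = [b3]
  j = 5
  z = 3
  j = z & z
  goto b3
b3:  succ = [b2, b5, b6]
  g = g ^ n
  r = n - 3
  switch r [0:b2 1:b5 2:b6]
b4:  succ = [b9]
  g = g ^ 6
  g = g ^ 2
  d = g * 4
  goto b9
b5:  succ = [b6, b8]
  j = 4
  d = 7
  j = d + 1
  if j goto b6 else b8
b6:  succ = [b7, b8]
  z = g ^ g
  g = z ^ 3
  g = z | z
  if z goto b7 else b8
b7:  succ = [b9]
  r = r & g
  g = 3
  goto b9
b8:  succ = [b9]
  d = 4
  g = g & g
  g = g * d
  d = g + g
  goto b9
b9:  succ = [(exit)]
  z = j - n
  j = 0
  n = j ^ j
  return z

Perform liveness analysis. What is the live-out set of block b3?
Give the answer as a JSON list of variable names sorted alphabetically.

Block summaries:
  b0: {g,j,n} / ∅
  b1: {n,z} / {n}
  b2: {j,z} / ∅
  b3: {g,r} / {g,n}
  b4: {d,g} / {g}
  b5: {d,j} / ∅
  b6: {g,z} / {g}
  b7: {g,r} / {g,r}
  b8: {d,g} / {g}
  b9: {j,n,z} / {j,n}

Liveness:
  b0 li=∅ lo={g,j,n}
  b1 li={g,j,n} lo={g,j,n}
  b2 li={g,n} lo={g,j,n}
  b3 li={g,j,n} lo={g,j,n,r}
  b4 li={g,j,n} lo={j,n}
  b5 li={g,n,r} lo={g,j,n,r}
  b6 li={g,j,n,r} lo={g,j,n,r}
  b7 li={g,j,n,r} lo={j,n}
  b8 li={g,j,n} lo={j,n}
  b9 li={j,n} lo=∅

live-out(b3) = ["g", "j", "n", "r"]

Answer: ["g", "j", "n", "r"]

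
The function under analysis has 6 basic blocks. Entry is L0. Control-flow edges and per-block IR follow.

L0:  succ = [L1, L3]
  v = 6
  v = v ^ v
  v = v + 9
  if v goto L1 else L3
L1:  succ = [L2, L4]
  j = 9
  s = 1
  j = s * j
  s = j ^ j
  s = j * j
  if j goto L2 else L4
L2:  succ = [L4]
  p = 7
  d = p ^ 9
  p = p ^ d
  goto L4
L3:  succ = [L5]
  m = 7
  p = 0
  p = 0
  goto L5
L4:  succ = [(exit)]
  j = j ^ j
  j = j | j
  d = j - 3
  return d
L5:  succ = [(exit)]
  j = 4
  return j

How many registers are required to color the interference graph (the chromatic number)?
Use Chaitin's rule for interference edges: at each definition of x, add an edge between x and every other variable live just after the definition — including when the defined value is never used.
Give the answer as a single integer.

Answer: 3

Working:
def/use:
  L0 def {v} use ∅
  L1 def {j,s} use ∅
  L2 def {d,p} use ∅
  L3 def {m,p} use ∅
  L4 def {d,j} use {j}
  L5 def {j} use ∅

Liveness:
  L0 li=∅ lo=∅
  L1 li=∅ lo={j}
  L2 li={j} lo={j}
  L3 li=∅ lo=∅
  L4 li={j} lo=∅
  L5 li=∅ lo=∅

Interfere edges:
  d: {j,p}
  j: {d,p,s}
  m: ∅
  p: {d,j}
  s: {j}
  v: ∅

Registers:
  lower bound: {d,j,p} mutually conflict ⇒ χ ≥ 3
  3-colouring: c0={j,m,v}  c1={d,s}  c2={p}
  χ = 3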